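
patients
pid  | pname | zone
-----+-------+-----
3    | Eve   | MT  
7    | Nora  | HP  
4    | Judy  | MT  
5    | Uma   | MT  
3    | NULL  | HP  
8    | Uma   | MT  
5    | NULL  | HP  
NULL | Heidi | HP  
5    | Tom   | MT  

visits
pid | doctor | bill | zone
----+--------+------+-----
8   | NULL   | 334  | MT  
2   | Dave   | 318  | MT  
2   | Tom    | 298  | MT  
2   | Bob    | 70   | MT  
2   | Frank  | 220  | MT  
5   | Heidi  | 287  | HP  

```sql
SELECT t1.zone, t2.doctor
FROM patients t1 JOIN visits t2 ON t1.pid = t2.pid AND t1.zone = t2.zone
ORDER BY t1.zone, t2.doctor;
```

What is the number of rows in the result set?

INNER JOIN keeps only pairs where the ON condition holds.
Matching on t1.pid = t2.pid AND t1.zone = t2.zone. A NULL in a compared column never satisfies the condition.
Matched pairs: 2.
Total: 2 rows.

2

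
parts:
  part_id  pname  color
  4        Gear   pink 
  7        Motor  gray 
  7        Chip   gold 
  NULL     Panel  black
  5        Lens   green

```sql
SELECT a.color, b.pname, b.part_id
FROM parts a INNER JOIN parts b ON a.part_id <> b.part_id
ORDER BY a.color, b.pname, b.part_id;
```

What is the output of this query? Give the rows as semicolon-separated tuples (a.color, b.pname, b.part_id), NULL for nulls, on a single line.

(gold, Gear, 4); (gold, Lens, 5); (gray, Gear, 4); (gray, Lens, 5); (green, Chip, 7); (green, Gear, 4); (green, Motor, 7); (pink, Chip, 7); (pink, Lens, 5); (pink, Motor, 7)

INNER JOIN keeps only pairs where the ON condition holds.
Matching on a.part_id <> b.part_id. A NULL in a compared column never satisfies the condition.
Matched pairs: 10.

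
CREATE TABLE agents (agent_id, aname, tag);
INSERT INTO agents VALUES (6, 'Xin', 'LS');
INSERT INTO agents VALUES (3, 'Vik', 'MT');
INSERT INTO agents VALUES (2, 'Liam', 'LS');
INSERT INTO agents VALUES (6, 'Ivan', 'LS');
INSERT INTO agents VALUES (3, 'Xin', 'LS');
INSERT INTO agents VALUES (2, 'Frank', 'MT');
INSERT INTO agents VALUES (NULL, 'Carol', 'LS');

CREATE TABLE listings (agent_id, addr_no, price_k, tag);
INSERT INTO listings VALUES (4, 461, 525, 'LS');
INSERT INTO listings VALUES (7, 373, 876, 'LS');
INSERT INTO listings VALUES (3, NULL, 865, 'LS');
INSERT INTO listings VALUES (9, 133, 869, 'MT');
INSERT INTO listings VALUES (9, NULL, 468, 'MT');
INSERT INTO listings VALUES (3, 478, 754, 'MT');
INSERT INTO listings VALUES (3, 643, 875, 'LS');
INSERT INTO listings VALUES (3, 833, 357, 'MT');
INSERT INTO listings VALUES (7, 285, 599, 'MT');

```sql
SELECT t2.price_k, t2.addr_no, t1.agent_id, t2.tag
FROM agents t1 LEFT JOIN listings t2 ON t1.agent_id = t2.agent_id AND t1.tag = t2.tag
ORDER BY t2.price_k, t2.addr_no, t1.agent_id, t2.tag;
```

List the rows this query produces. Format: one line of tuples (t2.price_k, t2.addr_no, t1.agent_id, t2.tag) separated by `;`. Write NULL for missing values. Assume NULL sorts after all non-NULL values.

LEFT JOIN keeps every row from `agents`; unmatched rows get NULL for `listings`'s columns.
Matching on t1.agent_id = t2.agent_id AND t1.tag = t2.tag. A NULL in a compared column never satisfies the condition.
- t1 (agent_id=6, tag=LS) has no partner → padded with NULL.
- t1 (agent_id=3, tag=MT) pairs with 2 row(s) of t2.
- t1 (agent_id=2, tag=LS) has no partner → padded with NULL.
- t1 (agent_id=6, tag=LS) has no partner → padded with NULL.
- t1 (agent_id=3, tag=LS) pairs with 2 row(s) of t2.
- t1 (agent_id=2, tag=MT) has no partner → padded with NULL.
- t1 (agent_id=NULL, tag=LS) has no partner → padded with NULL.
After projecting and ordering:
t2.price_k | t2.addr_no | t1.agent_id | t2.tag
357 | 833 | 3 | MT
754 | 478 | 3 | MT
865 | NULL | 3 | LS
875 | 643 | 3 | LS
NULL | NULL | 2 | NULL
NULL | NULL | 2 | NULL
NULL | NULL | 6 | NULL
NULL | NULL | 6 | NULL
NULL | NULL | NULL | NULL

(357, 833, 3, MT); (754, 478, 3, MT); (865, NULL, 3, LS); (875, 643, 3, LS); (NULL, NULL, 2, NULL); (NULL, NULL, 2, NULL); (NULL, NULL, 6, NULL); (NULL, NULL, 6, NULL); (NULL, NULL, NULL, NULL)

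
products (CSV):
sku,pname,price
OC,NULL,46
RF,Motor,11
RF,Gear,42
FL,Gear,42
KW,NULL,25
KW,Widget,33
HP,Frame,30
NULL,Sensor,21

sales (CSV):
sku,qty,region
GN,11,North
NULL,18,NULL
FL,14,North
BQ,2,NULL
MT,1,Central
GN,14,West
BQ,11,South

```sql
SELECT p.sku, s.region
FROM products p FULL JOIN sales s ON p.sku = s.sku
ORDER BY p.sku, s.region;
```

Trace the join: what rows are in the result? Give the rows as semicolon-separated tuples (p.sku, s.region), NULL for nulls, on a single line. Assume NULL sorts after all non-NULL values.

FULL OUTER JOIN keeps every row from both sides; unmatched rows get NULL for the other side's columns.
Matching on p.sku = s.sku. A NULL in a compared column never satisfies the condition.
- p[0] sku=OC → no match; kept with NULLs on the s side.
- p[1] sku=RF → no match; kept with NULLs on the s side.
- p[2] sku=RF → no match; kept with NULLs on the s side.
- p[3] sku=FL → 1 match(es) in s → 1 row(s).
- p[4] sku=KW → no match; kept with NULLs on the s side.
- p[5] sku=KW → no match; kept with NULLs on the s side.
- p[6] sku=HP → no match; kept with NULLs on the s side.
- p[7] sku=NULL → no match; kept with NULLs on the s side.
- 6 s row(s) had no p match → kept, p columns NULL.

(FL, North); (HP, NULL); (KW, NULL); (KW, NULL); (OC, NULL); (RF, NULL); (RF, NULL); (NULL, Central); (NULL, North); (NULL, South); (NULL, West); (NULL, NULL); (NULL, NULL); (NULL, NULL)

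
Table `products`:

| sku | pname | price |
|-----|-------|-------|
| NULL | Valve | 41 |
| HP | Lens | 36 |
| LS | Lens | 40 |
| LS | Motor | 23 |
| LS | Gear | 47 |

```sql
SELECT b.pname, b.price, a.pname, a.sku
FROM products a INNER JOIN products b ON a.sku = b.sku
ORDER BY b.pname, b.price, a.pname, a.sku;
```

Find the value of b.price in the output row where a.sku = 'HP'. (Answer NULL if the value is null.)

36

INNER JOIN keeps only pairs where the ON condition holds.
Matching on a.sku = b.sku. A NULL in a compared column never satisfies the condition.
- a row (sku=NULL): no match → dropped.
- a row (sku=HP): matches 1 b row(s) → 1 output row(s).
- a row (sku=LS): matches 3 b row(s) → 3 output row(s).
- a row (sku=LS): matches 3 b row(s) → 3 output row(s).
- a row (sku=LS): matches 3 b row(s) → 3 output row(s).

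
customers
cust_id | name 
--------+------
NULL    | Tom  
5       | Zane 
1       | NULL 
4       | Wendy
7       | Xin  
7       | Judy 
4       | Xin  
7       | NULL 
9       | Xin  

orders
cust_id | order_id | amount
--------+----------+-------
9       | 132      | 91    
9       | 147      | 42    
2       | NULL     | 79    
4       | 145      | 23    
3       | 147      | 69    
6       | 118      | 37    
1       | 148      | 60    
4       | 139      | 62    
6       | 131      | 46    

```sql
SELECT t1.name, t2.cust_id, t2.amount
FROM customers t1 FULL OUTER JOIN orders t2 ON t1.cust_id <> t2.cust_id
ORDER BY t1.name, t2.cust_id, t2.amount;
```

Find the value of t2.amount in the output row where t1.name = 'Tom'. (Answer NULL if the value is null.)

NULL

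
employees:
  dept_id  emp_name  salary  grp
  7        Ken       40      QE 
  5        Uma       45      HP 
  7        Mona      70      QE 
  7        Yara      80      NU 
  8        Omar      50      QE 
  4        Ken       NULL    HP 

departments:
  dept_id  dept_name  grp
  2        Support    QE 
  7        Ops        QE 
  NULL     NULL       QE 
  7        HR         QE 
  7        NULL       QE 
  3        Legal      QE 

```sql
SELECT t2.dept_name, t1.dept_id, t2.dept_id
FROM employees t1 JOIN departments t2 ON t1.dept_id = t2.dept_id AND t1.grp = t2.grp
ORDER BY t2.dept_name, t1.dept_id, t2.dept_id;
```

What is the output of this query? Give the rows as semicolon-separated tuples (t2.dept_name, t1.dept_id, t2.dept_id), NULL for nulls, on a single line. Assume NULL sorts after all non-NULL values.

INNER JOIN keeps only pairs where the ON condition holds.
Matching on t1.dept_id = t2.dept_id AND t1.grp = t2.grp. A NULL in a compared column never satisfies the condition.
- t1 row (dept_id=7, grp=QE): matches 3 t2 row(s) → 3 output row(s).
- t1 row (dept_id=5, grp=HP): no match → dropped.
- t1 row (dept_id=7, grp=QE): matches 3 t2 row(s) → 3 output row(s).
- t1 row (dept_id=7, grp=NU): no match → dropped.
- t1 row (dept_id=8, grp=QE): no match → dropped.
- t1 row (dept_id=4, grp=HP): no match → dropped.
After projecting and ordering:
t2.dept_name | t1.dept_id | t2.dept_id
HR | 7 | 7
HR | 7 | 7
Ops | 7 | 7
Ops | 7 | 7
NULL | 7 | 7
NULL | 7 | 7

(HR, 7, 7); (HR, 7, 7); (Ops, 7, 7); (Ops, 7, 7); (NULL, 7, 7); (NULL, 7, 7)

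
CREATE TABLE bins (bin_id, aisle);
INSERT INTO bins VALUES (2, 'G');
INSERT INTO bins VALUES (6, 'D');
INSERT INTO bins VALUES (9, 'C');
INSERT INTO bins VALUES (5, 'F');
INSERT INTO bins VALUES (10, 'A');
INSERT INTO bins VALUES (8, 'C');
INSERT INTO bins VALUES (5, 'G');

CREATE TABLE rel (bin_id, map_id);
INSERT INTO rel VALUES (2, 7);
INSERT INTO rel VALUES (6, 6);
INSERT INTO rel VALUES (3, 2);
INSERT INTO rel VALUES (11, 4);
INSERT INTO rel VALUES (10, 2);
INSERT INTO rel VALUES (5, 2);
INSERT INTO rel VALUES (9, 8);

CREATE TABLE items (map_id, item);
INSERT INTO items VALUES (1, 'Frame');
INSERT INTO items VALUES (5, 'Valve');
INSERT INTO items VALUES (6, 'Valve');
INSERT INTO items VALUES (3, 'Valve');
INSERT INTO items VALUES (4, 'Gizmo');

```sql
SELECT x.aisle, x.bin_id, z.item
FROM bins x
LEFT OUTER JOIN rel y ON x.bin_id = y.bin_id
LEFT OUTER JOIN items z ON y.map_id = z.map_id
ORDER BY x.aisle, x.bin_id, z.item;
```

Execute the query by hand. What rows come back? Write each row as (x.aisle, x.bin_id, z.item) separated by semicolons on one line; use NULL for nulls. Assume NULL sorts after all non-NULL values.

Joins associate left-to-right: bins LEFT JOIN rel on bin_id gives 7 intermediate row(s).
Then LEFT JOIN `items z` on map_id: each of those 7 rows is kept; rows whose y.map_id has no match in z get NULL for z's columns.

(A, 10, NULL); (C, 8, NULL); (C, 9, NULL); (D, 6, Valve); (F, 5, NULL); (G, 2, NULL); (G, 5, NULL)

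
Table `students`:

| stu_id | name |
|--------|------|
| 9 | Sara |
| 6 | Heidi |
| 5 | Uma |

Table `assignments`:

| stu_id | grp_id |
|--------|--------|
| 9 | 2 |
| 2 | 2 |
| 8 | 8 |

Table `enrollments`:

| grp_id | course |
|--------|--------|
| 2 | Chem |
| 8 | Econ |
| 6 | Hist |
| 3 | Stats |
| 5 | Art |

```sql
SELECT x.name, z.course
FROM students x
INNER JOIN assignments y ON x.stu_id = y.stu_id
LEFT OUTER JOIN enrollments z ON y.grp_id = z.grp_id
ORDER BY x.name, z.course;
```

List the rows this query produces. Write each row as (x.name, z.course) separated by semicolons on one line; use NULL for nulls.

Joins associate left-to-right: students INNER JOIN assignments on stu_id gives 1 intermediate row(s).
Then LEFT JOIN `enrollments z` on grp_id: each of those 1 rows is kept; rows whose y.grp_id has no match in z get NULL for z's columns.

(Sara, Chem)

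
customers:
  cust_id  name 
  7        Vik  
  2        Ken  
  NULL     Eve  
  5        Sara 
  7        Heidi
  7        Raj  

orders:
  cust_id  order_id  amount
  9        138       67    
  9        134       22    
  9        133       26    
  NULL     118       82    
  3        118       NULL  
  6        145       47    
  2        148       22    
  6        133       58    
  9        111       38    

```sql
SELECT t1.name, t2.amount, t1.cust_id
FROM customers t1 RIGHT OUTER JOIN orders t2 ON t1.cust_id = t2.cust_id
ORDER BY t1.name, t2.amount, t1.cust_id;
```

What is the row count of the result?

RIGHT JOIN keeps every row from `orders`; unmatched rows get NULL for `customers`'s columns.
Matching on t1.cust_id = t2.cust_id. A NULL in a compared column never satisfies the condition.
- t1[0] cust_id=7 → no match.
- t1[1] cust_id=2 → 1 match(es) in t2 → 1 row(s).
- t1[2] cust_id=NULL → no match.
- t1[3] cust_id=5 → no match.
- t1[4] cust_id=7 → no match.
- t1[5] cust_id=7 → no match.
- 8 row(s) from t2 found no t1 partner → padded with NULL.
Total: 1 matched + 8 padded = 9 rows.

9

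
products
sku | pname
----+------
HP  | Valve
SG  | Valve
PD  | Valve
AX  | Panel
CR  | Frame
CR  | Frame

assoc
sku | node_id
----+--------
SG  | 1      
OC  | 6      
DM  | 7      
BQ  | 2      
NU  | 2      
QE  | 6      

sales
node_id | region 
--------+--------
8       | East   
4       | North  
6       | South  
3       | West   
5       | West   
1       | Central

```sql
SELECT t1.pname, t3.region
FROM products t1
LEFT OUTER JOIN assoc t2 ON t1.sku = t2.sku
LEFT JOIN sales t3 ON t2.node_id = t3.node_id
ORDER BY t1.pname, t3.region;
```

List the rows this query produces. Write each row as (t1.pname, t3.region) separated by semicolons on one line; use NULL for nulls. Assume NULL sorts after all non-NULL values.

(Frame, NULL); (Frame, NULL); (Panel, NULL); (Valve, Central); (Valve, NULL); (Valve, NULL)

Step 1 — t1 LEFT JOIN t2 on sku → 6 row(s).
Then LEFT JOIN `sales t3` on node_id: each of those 6 rows is kept; rows whose t2.node_id has no match in t3 get NULL for t3's columns.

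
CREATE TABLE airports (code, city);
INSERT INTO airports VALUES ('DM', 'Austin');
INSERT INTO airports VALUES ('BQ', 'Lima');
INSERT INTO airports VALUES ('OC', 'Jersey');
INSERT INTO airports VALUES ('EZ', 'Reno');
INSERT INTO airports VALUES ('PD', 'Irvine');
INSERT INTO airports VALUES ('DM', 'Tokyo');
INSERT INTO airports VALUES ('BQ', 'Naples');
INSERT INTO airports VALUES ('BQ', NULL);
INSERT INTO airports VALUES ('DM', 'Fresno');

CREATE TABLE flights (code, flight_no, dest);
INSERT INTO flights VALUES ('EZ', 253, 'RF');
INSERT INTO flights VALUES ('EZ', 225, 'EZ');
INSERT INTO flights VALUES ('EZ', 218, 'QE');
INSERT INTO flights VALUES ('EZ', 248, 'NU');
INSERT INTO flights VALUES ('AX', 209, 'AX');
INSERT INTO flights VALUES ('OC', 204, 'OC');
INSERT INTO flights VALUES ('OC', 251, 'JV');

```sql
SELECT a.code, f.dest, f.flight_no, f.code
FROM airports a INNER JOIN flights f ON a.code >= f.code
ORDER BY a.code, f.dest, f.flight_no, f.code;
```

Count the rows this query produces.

INNER JOIN keeps only pairs where the ON condition holds.
Matching on a.code >= f.code.
- a[0] code=DM → 1 match(es) in f → 1 row(s).
- a[1] code=BQ → 1 match(es) in f → 1 row(s).
- a[2] code=OC → 7 match(es) in f → 7 row(s).
- a[3] code=EZ → 5 match(es) in f → 5 row(s).
- a[4] code=PD → 7 match(es) in f → 7 row(s).
- a[5] code=DM → 1 match(es) in f → 1 row(s).
- a[6] code=BQ → 1 match(es) in f → 1 row(s).
- a[7] code=BQ → 1 match(es) in f → 1 row(s).
- a[8] code=DM → 1 match(es) in f → 1 row(s).
Total: 25 rows.

25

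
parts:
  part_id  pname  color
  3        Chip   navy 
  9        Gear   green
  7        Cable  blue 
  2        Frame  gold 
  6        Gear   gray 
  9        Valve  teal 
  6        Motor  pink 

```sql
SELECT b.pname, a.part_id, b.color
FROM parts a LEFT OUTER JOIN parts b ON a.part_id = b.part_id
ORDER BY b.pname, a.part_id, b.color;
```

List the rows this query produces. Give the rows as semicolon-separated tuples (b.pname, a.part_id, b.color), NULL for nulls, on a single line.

(Cable, 7, blue); (Chip, 3, navy); (Frame, 2, gold); (Gear, 6, gray); (Gear, 6, gray); (Gear, 9, green); (Gear, 9, green); (Motor, 6, pink); (Motor, 6, pink); (Valve, 9, teal); (Valve, 9, teal)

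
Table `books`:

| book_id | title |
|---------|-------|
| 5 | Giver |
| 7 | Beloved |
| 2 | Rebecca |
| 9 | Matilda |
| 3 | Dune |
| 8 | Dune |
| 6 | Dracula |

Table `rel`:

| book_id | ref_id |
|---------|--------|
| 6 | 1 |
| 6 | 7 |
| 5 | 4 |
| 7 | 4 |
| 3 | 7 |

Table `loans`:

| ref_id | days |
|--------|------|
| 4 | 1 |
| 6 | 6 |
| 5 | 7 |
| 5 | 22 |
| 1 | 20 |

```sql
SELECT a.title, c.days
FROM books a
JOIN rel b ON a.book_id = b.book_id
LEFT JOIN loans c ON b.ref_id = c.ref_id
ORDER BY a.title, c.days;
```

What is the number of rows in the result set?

Step 1 — a INNER JOIN b on book_id → 5 row(s).
Then LEFT JOIN `loans c` on ref_id: each of those 5 rows is kept; rows whose b.ref_id has no match in c get NULL for c's columns.
Result: 5 row(s).

5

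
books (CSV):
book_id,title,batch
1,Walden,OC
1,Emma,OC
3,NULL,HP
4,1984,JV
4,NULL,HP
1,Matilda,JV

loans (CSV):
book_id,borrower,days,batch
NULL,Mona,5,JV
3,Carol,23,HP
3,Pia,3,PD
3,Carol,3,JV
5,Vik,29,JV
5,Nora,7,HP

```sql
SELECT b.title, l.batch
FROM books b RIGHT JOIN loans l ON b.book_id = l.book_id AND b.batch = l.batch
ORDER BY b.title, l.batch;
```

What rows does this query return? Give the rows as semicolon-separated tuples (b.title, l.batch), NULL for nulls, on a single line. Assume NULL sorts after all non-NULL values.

(NULL, HP); (NULL, HP); (NULL, JV); (NULL, JV); (NULL, JV); (NULL, PD)

RIGHT JOIN keeps every row from `loans`; unmatched rows get NULL for `books`'s columns.
Matching on b.book_id = l.book_id AND b.batch = l.batch. A NULL in a compared column never satisfies the condition.
Matched pairs: 1; unmatched l rows kept: 5.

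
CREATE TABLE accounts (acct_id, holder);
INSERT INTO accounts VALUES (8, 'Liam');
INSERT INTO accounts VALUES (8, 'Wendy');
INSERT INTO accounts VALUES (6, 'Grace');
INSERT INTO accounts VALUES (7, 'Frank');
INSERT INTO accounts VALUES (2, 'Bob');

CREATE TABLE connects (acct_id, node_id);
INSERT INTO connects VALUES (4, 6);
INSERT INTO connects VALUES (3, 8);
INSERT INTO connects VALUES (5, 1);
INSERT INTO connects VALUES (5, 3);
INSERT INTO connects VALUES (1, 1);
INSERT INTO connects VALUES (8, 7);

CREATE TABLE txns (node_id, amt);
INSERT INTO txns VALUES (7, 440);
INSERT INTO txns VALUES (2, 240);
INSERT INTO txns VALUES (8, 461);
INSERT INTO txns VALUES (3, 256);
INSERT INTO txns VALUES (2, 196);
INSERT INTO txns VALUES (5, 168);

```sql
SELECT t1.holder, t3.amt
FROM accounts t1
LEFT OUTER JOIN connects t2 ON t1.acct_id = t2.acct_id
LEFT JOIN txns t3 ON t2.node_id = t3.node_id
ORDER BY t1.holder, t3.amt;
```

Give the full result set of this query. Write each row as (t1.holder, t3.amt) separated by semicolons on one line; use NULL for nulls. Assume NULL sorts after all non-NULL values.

Joins associate left-to-right: accounts LEFT JOIN connects on acct_id gives 5 intermediate row(s).
Then LEFT JOIN `txns t3` on node_id: each of those 5 rows is kept; rows whose t2.node_id has no match in t3 get NULL for t3's columns.

(Bob, NULL); (Frank, NULL); (Grace, NULL); (Liam, 440); (Wendy, 440)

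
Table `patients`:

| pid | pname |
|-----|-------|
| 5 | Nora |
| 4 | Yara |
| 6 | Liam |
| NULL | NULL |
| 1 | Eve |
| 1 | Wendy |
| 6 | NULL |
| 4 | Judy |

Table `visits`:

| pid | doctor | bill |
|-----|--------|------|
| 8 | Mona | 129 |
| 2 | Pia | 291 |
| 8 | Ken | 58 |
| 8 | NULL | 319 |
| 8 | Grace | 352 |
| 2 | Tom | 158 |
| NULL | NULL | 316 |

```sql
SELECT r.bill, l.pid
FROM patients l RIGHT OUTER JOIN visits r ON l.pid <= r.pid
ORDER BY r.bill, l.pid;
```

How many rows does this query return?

RIGHT JOIN keeps every row from `visits`; unmatched rows get NULL for `patients`'s columns.
Matching on l.pid <= r.pid. A NULL in a compared column never satisfies the condition.
- pid=5: 4 matching r row(s), so 4 row(s) emitted.
- pid=4: 4 matching r row(s), so 4 row(s) emitted.
- pid=6: 4 matching r row(s), so 4 row(s) emitted.
- pid=NULL: no matching r row.
- pid=1: 6 matching r row(s), so 6 row(s) emitted.
- pid=1: 6 matching r row(s), so 6 row(s) emitted.
- pid=6: 4 matching r row(s), so 4 row(s) emitted.
- pid=4: 4 matching r row(s), so 4 row(s) emitted.
- 1 r row(s) had no l match → kept, l columns NULL.
Total: 32 matched + 1 padded = 33 rows.

33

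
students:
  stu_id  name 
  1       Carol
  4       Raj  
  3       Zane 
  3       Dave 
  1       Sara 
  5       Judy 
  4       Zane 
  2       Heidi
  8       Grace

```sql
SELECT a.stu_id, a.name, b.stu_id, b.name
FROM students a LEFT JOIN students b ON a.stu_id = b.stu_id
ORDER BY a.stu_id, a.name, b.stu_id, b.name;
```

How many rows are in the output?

15

LEFT JOIN keeps every row from `students a`; unmatched rows get NULL for `students b`'s columns.
Matching on a.stu_id = b.stu_id.
Matched pairs: 15; unmatched a rows kept: 0.
Total: 15 rows.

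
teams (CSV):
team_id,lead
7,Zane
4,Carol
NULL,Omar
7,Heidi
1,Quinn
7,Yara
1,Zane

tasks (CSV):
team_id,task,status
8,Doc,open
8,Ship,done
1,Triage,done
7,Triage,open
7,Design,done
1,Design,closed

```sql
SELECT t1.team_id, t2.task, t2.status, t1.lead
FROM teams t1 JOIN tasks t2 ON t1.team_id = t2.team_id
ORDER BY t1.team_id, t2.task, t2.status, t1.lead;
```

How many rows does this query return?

10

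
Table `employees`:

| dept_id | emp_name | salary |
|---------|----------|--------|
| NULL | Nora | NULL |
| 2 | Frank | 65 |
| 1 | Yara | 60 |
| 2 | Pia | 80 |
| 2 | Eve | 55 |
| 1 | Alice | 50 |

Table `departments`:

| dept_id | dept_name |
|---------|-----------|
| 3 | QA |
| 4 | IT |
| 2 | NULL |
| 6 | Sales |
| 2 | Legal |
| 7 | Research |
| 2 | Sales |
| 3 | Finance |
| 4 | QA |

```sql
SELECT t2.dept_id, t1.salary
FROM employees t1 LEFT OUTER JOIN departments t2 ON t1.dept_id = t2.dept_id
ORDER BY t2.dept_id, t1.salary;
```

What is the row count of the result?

LEFT JOIN keeps every row from `employees`; unmatched rows get NULL for `departments`'s columns.
Matching on t1.dept_id = t2.dept_id. A NULL in a compared column never satisfies the condition.
- dept_id=NULL: no t2 row matches, row kept with t2 columns NULL.
- dept_id=2: 3 matching t2 row(s), so 3 row(s) emitted.
- dept_id=1: no t2 row matches, row kept with t2 columns NULL.
- dept_id=2: 3 matching t2 row(s), so 3 row(s) emitted.
- dept_id=2: 3 matching t2 row(s), so 3 row(s) emitted.
- dept_id=1: no t2 row matches, row kept with t2 columns NULL.
Total: 9 matched + 3 padded = 12 rows.

12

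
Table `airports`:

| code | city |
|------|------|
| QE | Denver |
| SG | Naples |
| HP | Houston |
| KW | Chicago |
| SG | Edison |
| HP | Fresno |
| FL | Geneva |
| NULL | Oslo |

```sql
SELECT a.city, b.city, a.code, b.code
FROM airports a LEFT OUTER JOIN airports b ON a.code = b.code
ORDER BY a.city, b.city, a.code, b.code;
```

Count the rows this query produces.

12

LEFT JOIN keeps every row from `airports a`; unmatched rows get NULL for `airports b`'s columns.
Matching on a.code = b.code. A NULL in a compared column never satisfies the condition.
Matched pairs: 11; unmatched a rows kept: 1.
Total: 11 matched + 1 padded = 12 rows.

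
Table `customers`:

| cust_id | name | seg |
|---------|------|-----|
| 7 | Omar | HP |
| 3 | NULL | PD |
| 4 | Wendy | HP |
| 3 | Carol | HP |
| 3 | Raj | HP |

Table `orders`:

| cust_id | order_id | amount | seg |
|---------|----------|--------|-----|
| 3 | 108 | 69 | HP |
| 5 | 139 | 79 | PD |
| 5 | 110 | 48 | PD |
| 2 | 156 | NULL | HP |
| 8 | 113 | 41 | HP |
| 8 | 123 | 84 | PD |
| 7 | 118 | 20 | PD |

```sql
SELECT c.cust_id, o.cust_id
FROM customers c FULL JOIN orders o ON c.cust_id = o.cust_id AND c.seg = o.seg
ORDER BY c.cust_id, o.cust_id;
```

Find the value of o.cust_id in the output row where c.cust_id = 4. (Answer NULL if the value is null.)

FULL OUTER JOIN keeps every row from both sides; unmatched rows get NULL for the other side's columns.
Matching on c.cust_id = o.cust_id AND c.seg = o.seg.
- c row (cust_id=7, seg=HP): no match → kept, o columns NULL.
- c row (cust_id=3, seg=PD): no match → kept, o columns NULL.
- c row (cust_id=4, seg=HP): no match → kept, o columns NULL.
- c row (cust_id=3, seg=HP): matches 1 o row(s) → 1 output row(s).
- c row (cust_id=3, seg=HP): matches 1 o row(s) → 1 output row(s).
- 6 o row(s) had no c match → kept, c columns NULL.

NULL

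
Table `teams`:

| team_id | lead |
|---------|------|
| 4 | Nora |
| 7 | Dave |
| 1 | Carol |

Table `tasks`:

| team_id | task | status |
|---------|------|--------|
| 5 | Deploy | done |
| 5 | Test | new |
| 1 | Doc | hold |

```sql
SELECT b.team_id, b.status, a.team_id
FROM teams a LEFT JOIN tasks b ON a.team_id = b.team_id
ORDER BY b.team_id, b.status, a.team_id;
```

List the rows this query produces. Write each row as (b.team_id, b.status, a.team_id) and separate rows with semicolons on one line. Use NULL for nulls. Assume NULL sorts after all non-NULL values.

(1, hold, 1); (NULL, NULL, 4); (NULL, NULL, 7)

LEFT JOIN keeps every row from `teams`; unmatched rows get NULL for `tasks`'s columns.
Matching on a.team_id = b.team_id.
Matched pairs: 1; unmatched a rows kept: 2.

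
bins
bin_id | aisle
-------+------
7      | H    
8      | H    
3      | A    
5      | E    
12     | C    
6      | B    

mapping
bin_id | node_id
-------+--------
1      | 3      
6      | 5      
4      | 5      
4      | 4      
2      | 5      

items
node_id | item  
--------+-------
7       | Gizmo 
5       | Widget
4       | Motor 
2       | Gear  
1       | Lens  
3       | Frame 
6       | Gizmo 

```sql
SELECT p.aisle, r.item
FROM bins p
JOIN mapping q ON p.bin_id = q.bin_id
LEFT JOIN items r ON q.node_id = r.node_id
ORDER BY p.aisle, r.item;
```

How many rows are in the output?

Joins associate left-to-right: bins INNER JOIN mapping on bin_id gives 1 intermediate row(s).
Then LEFT JOIN `items r` on node_id: each of those 1 rows is kept; rows whose q.node_id has no match in r get NULL for r's columns.
Result: 1 row(s).

1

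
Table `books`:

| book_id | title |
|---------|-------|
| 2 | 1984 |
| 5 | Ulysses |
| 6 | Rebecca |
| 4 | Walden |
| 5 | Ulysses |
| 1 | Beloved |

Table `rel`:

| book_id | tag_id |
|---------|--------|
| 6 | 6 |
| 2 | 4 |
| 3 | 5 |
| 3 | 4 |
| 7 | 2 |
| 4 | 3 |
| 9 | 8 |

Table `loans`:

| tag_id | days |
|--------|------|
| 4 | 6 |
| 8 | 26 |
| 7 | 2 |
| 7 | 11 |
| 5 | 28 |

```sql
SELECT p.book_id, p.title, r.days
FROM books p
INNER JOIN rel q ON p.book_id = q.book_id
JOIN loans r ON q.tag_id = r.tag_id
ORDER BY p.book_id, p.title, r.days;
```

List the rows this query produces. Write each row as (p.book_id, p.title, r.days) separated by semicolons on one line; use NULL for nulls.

(2, 1984, 6)

Step 1 — p INNER JOIN q on book_id → 3 row(s).
Then INNER JOIN `loans r` on tag_id: keep only rows whose q.tag_id appears in r.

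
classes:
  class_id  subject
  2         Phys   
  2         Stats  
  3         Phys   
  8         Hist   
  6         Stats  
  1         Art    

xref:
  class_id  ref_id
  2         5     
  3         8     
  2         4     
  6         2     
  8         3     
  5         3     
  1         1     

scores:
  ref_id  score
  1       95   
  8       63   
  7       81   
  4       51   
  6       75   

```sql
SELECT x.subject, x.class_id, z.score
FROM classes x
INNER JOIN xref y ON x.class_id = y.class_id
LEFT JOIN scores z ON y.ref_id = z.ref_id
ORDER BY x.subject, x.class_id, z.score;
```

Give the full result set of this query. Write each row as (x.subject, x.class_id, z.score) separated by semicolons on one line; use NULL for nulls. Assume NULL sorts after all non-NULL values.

(Art, 1, 95); (Hist, 8, NULL); (Phys, 2, 51); (Phys, 2, NULL); (Phys, 3, 63); (Stats, 2, 51); (Stats, 2, NULL); (Stats, 6, NULL)

Evaluate left to right. First `classes x INNER JOIN xref y` on class_id: 8 row(s).
Then LEFT JOIN `scores z` on ref_id: each of those 8 rows is kept; rows whose y.ref_id has no match in z get NULL for z's columns.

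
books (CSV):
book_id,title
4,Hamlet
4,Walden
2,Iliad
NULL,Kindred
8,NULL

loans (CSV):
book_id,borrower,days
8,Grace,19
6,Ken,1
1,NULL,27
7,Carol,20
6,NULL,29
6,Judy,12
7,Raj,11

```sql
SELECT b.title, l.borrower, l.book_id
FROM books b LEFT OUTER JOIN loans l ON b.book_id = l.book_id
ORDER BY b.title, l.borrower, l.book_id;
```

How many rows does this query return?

LEFT JOIN keeps every row from `books`; unmatched rows get NULL for `loans`'s columns.
Matching on b.book_id = l.book_id. A NULL in a compared column never satisfies the condition.
- b row (book_id=4): no match → kept, l columns NULL.
- b row (book_id=4): no match → kept, l columns NULL.
- b row (book_id=2): no match → kept, l columns NULL.
- b row (book_id=NULL): no match → kept, l columns NULL.
- b row (book_id=8): matches 1 l row(s) → 1 output row(s).
Total: 1 matched + 4 padded = 5 rows.

5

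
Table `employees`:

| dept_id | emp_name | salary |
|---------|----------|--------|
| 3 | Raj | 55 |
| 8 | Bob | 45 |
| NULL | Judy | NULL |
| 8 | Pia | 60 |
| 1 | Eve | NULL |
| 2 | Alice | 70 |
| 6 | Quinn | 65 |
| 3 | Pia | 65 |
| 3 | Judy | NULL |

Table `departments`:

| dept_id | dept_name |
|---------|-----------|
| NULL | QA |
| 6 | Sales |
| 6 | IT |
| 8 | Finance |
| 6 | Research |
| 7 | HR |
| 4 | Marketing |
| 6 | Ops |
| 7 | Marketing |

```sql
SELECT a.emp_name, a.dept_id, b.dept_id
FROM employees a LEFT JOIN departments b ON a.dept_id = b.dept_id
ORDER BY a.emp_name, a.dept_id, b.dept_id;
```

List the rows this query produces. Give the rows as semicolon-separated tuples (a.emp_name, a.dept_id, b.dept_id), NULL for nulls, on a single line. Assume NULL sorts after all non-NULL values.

(Alice, 2, NULL); (Bob, 8, 8); (Eve, 1, NULL); (Judy, 3, NULL); (Judy, NULL, NULL); (Pia, 3, NULL); (Pia, 8, 8); (Quinn, 6, 6); (Quinn, 6, 6); (Quinn, 6, 6); (Quinn, 6, 6); (Raj, 3, NULL)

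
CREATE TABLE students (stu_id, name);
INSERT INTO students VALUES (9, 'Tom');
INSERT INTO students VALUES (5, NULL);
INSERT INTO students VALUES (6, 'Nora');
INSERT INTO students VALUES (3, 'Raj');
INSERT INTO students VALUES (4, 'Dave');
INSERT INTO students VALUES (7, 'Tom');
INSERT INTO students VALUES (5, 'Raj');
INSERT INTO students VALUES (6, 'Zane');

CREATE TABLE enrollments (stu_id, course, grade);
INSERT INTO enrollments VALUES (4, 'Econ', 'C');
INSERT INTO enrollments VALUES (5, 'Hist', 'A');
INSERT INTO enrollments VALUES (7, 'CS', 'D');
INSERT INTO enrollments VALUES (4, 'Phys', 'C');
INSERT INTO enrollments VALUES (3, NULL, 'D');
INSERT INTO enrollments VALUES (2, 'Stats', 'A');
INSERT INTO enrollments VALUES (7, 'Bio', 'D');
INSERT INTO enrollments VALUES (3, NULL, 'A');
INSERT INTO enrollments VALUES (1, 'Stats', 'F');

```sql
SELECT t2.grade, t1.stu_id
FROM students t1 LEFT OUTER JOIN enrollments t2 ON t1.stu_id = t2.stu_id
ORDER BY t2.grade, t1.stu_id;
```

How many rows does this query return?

LEFT JOIN keeps every row from `students`; unmatched rows get NULL for `enrollments`'s columns.
Matching on t1.stu_id = t2.stu_id.
- t1[0] stu_id=9 → no match; kept with NULLs on the t2 side.
- t1[1] stu_id=5 → 1 match(es) in t2 → 1 row(s).
- t1[2] stu_id=6 → no match; kept with NULLs on the t2 side.
- t1[3] stu_id=3 → 2 match(es) in t2 → 2 row(s).
- t1[4] stu_id=4 → 2 match(es) in t2 → 2 row(s).
- t1[5] stu_id=7 → 2 match(es) in t2 → 2 row(s).
- t1[6] stu_id=5 → 1 match(es) in t2 → 1 row(s).
- t1[7] stu_id=6 → no match; kept with NULLs on the t2 side.
Total: 8 matched + 3 padded = 11 rows.

11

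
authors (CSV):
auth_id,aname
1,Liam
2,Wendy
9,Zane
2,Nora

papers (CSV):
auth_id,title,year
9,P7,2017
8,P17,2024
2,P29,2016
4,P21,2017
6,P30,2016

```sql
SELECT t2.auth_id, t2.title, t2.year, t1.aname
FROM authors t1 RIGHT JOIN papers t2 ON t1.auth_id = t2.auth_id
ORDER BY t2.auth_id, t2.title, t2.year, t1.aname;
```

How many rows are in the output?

RIGHT JOIN keeps every row from `papers`; unmatched rows get NULL for `authors`'s columns.
Matching on t1.auth_id = t2.auth_id.
- t1[0] auth_id=1 → no match.
- t1[1] auth_id=2 → 1 match(es) in t2 → 1 row(s).
- t1[2] auth_id=9 → 1 match(es) in t2 → 1 row(s).
- t1[3] auth_id=2 → 1 match(es) in t2 → 1 row(s).
- 3 row(s) from t2 found no t1 partner → padded with NULL.
Total: 3 matched + 3 padded = 6 rows.

6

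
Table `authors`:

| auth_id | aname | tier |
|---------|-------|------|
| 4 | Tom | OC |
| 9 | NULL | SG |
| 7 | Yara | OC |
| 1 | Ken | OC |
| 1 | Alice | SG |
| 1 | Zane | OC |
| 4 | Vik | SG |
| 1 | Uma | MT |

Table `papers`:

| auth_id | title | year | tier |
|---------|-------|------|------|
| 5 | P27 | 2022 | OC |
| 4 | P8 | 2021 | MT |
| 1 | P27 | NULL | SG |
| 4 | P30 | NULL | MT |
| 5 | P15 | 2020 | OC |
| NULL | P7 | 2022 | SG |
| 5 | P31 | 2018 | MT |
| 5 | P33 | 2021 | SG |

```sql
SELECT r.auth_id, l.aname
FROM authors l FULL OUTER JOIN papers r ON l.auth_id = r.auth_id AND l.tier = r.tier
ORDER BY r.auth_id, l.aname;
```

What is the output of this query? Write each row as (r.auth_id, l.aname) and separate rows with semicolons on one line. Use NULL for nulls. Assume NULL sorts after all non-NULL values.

(1, Alice); (4, NULL); (4, NULL); (5, NULL); (5, NULL); (5, NULL); (5, NULL); (NULL, Ken); (NULL, Tom); (NULL, Uma); (NULL, Vik); (NULL, Yara); (NULL, Zane); (NULL, NULL); (NULL, NULL)

FULL OUTER JOIN keeps every row from both sides; unmatched rows get NULL for the other side's columns.
Matching on l.auth_id = r.auth_id AND l.tier = r.tier. A NULL in a compared column never satisfies the condition.
Matched pairs: 1; unmatched l rows kept: 7; unmatched r rows kept: 7.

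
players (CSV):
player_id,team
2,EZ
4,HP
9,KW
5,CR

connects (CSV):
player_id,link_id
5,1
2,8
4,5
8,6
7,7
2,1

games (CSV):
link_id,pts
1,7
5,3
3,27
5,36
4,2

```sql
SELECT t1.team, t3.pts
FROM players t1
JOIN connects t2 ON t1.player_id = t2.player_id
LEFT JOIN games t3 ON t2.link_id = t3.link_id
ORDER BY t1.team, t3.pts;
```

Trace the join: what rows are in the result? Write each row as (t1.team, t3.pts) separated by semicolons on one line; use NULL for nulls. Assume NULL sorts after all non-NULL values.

Step 1 — t1 INNER JOIN t2 on player_id → 4 row(s).
Then LEFT JOIN `games t3` on link_id: each of those 4 rows is kept; rows whose t2.link_id has no match in t3 get NULL for t3's columns.

(CR, 7); (EZ, 7); (EZ, NULL); (HP, 3); (HP, 36)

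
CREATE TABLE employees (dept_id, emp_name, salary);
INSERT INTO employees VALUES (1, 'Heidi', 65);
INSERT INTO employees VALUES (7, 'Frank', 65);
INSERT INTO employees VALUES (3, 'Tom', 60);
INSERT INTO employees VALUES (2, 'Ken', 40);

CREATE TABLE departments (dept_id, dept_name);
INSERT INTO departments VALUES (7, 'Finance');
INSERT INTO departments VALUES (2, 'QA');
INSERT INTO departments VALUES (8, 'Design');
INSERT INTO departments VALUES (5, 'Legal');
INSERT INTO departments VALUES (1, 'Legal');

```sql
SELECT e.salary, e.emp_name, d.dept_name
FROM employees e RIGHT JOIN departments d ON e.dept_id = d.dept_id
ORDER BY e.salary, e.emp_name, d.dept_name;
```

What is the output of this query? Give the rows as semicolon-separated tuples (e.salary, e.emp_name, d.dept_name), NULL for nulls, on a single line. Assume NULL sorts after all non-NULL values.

(40, Ken, QA); (65, Frank, Finance); (65, Heidi, Legal); (NULL, NULL, Design); (NULL, NULL, Legal)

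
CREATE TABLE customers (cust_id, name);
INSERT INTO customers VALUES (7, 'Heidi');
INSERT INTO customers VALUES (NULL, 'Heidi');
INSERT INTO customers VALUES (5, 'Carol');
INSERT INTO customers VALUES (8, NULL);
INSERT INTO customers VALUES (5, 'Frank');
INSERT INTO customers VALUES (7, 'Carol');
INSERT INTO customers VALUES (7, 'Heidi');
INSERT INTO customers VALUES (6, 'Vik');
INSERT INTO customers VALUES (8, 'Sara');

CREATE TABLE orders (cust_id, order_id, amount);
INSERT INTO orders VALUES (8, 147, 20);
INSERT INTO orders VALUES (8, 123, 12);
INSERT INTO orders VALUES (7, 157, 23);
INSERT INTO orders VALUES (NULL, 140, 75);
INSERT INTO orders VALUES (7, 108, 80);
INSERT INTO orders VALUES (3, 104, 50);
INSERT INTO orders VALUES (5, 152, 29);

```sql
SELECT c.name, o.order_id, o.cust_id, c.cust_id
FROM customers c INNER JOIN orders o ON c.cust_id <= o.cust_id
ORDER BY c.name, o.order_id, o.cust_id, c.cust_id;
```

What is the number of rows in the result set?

INNER JOIN keeps only pairs where the ON condition holds.
Matching on c.cust_id <= o.cust_id. A NULL in a compared column never satisfies the condition.
- c row (cust_id=7): matches 4 o row(s) → 4 output row(s).
- c row (cust_id=NULL): no match → dropped.
- c row (cust_id=5): matches 5 o row(s) → 5 output row(s).
- c row (cust_id=8): matches 2 o row(s) → 2 output row(s).
- c row (cust_id=5): matches 5 o row(s) → 5 output row(s).
- c row (cust_id=7): matches 4 o row(s) → 4 output row(s).
- c row (cust_id=7): matches 4 o row(s) → 4 output row(s).
- c row (cust_id=6): matches 4 o row(s) → 4 output row(s).
- c row (cust_id=8): matches 2 o row(s) → 2 output row(s).
Total: 30 rows.

30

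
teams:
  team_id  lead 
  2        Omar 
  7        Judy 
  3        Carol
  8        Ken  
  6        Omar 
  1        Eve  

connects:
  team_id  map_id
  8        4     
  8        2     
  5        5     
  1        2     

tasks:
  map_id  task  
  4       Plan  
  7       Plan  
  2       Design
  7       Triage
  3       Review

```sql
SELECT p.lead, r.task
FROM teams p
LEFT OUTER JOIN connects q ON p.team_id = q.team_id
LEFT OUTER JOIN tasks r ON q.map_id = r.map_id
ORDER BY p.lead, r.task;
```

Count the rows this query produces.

7

Joins associate left-to-right: teams LEFT JOIN connects on team_id gives 7 intermediate row(s).
Then LEFT JOIN `tasks r` on map_id: each of those 7 rows is kept; rows whose q.map_id has no match in r get NULL for r's columns.
Result: 7 row(s).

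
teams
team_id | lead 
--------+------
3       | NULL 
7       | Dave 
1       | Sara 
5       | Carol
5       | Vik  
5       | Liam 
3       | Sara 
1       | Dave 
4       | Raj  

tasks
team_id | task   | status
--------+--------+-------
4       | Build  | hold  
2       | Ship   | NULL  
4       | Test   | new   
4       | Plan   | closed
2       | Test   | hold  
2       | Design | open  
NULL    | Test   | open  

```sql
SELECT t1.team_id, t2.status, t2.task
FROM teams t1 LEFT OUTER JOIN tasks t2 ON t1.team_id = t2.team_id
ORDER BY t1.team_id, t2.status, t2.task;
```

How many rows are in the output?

LEFT JOIN keeps every row from `teams`; unmatched rows get NULL for `tasks`'s columns.
Matching on t1.team_id = t2.team_id. A NULL in a compared column never satisfies the condition.
- t1 (team_id=3) has no partner → padded with NULL.
- t1 (team_id=7) has no partner → padded with NULL.
- t1 (team_id=1) has no partner → padded with NULL.
- t1 (team_id=5) has no partner → padded with NULL.
- t1 (team_id=5) has no partner → padded with NULL.
- t1 (team_id=5) has no partner → padded with NULL.
- t1 (team_id=3) has no partner → padded with NULL.
- t1 (team_id=1) has no partner → padded with NULL.
- t1 (team_id=4) pairs with 3 row(s) of t2.
Total: 3 matched + 8 padded = 11 rows.

11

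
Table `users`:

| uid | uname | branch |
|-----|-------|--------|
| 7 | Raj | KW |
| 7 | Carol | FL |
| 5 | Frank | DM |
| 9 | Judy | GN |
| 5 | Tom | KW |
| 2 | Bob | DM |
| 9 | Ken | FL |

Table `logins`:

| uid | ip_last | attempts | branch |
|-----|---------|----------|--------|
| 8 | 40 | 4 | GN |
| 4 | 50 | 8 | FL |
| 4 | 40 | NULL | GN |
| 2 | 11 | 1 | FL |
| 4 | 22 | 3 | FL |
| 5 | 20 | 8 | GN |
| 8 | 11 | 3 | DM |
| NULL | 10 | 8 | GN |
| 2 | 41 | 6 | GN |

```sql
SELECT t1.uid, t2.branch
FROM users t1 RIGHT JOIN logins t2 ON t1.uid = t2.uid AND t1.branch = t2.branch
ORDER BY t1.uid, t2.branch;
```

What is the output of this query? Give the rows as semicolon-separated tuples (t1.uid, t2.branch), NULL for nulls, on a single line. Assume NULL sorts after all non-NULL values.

(NULL, DM); (NULL, FL); (NULL, FL); (NULL, FL); (NULL, GN); (NULL, GN); (NULL, GN); (NULL, GN); (NULL, GN)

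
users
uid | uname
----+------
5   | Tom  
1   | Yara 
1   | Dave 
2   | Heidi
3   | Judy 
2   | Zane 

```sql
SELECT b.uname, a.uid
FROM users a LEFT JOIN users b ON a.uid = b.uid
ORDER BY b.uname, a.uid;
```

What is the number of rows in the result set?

10

LEFT JOIN keeps every row from `users a`; unmatched rows get NULL for `users b`'s columns.
Matching on a.uid = b.uid.
Matched pairs: 10; unmatched a rows kept: 0.
Total: 10 rows.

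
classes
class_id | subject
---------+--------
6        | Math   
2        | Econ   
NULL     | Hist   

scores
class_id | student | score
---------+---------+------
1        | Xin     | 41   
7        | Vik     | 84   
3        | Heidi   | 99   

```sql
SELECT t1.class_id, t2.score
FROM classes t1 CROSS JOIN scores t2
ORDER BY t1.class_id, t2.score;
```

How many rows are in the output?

CROSS JOIN pairs every row of `classes` with every row of `scores`: 3 × 3 = 9 rows.

9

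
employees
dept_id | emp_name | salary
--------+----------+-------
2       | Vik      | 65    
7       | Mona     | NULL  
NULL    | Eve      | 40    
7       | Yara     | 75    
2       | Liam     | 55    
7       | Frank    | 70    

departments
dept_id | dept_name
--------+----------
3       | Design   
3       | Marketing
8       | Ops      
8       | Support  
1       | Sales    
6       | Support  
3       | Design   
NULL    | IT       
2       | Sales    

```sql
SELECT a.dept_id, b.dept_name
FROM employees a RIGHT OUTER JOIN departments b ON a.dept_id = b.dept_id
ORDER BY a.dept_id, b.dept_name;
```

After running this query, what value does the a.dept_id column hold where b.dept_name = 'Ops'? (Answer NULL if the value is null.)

NULL

RIGHT JOIN keeps every row from `departments`; unmatched rows get NULL for `employees`'s columns.
Matching on a.dept_id = b.dept_id. A NULL in a compared column never satisfies the condition.
Matched pairs: 2; unmatched b rows kept: 8.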